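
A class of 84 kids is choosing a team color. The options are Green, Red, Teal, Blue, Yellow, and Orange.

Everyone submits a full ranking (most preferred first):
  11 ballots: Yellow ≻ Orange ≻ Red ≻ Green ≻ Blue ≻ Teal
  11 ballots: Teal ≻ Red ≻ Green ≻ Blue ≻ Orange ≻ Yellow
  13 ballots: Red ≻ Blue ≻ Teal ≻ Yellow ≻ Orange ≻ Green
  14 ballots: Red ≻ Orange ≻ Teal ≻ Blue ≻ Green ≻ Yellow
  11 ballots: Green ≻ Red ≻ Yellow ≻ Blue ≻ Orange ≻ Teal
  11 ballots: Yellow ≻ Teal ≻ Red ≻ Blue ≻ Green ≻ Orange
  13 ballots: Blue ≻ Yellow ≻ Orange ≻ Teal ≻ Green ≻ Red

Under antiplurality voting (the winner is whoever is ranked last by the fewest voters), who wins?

Last-place votes: Green 13, Red 13, Teal 22, Blue 0, Yellow 25, Orange 11.

Blue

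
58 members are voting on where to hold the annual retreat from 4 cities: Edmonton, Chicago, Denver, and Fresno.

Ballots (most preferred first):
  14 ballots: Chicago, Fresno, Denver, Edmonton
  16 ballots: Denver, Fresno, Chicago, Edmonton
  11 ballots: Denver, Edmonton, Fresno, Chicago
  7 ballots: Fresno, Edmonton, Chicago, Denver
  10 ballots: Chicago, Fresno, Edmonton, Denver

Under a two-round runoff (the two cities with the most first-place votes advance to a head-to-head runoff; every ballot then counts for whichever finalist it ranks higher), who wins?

Round 1 first-place votes: Edmonton 0, Chicago 24, Denver 27, Fresno 7. Denver and Chicago advance.
Runoff: Denver is ranked above Chicago on 27 ballots, Chicago above Denver on 31.

Chicago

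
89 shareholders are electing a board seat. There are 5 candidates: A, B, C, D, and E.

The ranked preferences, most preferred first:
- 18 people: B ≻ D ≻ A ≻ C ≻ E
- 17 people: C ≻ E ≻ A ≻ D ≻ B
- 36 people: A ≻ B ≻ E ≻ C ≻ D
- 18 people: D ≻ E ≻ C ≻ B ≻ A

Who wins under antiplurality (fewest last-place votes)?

C

Last-place votes: A 18, B 17, C 0, D 36, E 18.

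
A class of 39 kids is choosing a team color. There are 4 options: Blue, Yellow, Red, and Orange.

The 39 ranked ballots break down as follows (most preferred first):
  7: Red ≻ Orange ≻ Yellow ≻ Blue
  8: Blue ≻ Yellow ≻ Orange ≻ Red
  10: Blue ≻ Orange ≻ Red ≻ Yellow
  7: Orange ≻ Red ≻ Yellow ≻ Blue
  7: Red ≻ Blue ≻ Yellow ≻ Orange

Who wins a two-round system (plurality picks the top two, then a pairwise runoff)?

Round 1 first-place votes: Blue 18, Yellow 0, Red 14, Orange 7. Blue and Red advance.
Runoff: Blue is ranked above Red on 18 ballots, Red above Blue on 21.

Red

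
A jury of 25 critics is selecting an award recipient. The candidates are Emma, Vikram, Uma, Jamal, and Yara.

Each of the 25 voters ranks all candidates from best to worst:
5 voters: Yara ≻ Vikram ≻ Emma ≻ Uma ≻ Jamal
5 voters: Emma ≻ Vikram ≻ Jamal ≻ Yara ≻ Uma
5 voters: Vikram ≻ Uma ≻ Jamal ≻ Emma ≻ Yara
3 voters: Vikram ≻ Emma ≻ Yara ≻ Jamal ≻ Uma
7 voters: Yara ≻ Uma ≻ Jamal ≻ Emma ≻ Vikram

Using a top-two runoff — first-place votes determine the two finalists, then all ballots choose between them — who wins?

Vikram

Round 1 first-place votes: Emma 5, Vikram 8, Uma 0, Jamal 0, Yara 12. Yara and Vikram advance.
Runoff: Yara is ranked above Vikram on 12 ballots, Vikram above Yara on 13.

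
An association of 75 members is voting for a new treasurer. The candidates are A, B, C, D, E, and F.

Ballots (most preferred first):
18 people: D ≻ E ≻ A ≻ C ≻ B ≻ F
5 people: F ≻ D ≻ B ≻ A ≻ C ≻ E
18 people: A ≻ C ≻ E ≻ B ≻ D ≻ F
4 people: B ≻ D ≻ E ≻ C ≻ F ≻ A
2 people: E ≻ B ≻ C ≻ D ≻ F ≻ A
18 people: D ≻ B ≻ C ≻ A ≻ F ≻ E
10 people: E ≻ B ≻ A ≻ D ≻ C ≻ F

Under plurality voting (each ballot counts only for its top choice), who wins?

First-place votes: A 18, B 4, C 0, D 36, E 12, F 5.

D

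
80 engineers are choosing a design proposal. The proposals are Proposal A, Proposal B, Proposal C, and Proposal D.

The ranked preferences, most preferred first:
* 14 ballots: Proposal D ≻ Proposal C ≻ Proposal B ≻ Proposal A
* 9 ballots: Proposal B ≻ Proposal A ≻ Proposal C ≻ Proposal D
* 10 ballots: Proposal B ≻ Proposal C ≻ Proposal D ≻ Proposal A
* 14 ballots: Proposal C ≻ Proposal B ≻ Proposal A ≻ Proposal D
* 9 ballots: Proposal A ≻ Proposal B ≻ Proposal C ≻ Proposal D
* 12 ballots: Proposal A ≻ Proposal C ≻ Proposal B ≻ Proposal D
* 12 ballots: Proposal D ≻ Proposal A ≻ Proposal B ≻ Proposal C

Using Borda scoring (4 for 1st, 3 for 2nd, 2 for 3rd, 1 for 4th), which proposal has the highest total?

Proposal A: 14×1 + 9×3 + 10×1 + 14×2 + 9×4 + 12×4 + 12×3 = 199
Proposal B: 14×2 + 9×4 + 10×4 + 14×3 + 9×3 + 12×2 + 12×2 = 221
Proposal C: 14×3 + 9×2 + 10×3 + 14×4 + 9×2 + 12×3 + 12×1 = 212
Proposal D: 14×4 + 9×1 + 10×2 + 14×1 + 9×1 + 12×1 + 12×4 = 168

Proposal B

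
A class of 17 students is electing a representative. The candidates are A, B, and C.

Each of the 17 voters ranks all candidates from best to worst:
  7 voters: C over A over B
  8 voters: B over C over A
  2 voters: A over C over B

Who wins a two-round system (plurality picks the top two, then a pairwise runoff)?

C

Round 1 first-place votes: A 2, B 8, C 7. B and C advance.
Runoff: B is ranked above C on 8 ballots, C above B on 9.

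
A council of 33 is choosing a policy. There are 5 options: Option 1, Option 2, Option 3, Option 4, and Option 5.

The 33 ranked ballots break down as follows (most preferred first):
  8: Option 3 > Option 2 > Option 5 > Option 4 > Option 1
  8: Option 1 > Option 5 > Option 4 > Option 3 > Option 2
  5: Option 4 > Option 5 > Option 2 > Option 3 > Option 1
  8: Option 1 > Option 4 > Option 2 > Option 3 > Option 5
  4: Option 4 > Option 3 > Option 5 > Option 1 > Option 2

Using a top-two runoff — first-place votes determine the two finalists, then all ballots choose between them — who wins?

Round 1 first-place votes: Option 1 16, Option 2 0, Option 3 8, Option 4 9, Option 5 0. Option 1 and Option 4 advance.
Runoff: Option 1 is ranked above Option 4 on 16 ballots, Option 4 above Option 1 on 17.

Option 4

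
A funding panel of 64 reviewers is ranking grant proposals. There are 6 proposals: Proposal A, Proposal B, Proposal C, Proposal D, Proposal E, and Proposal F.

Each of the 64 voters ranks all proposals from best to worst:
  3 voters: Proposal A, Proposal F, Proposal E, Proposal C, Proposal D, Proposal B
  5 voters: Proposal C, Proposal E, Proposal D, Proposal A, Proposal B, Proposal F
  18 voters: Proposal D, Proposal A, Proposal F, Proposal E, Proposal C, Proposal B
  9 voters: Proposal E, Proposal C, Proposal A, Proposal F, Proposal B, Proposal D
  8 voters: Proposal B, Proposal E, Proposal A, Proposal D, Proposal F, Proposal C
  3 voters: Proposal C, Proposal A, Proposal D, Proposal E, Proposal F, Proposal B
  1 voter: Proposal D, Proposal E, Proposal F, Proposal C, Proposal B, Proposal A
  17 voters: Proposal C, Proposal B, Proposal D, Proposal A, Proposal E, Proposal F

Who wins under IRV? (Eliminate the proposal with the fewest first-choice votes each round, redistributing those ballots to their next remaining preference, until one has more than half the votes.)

Round 1: Proposal A 3, Proposal B 8, Proposal C 25, Proposal D 19, Proposal E 9, Proposal F 0. Proposal F eliminated.
Round 2: Proposal A 3, Proposal B 8, Proposal C 25, Proposal D 19, Proposal E 9. Proposal A eliminated.
Round 3: Proposal B 8, Proposal C 25, Proposal D 19, Proposal E 12. Proposal B eliminated.
Round 4: Proposal C 25, Proposal D 19, Proposal E 20. Proposal D eliminated.
Round 5: Proposal C 25, Proposal E 39. Proposal E has a majority (≥33).

Proposal E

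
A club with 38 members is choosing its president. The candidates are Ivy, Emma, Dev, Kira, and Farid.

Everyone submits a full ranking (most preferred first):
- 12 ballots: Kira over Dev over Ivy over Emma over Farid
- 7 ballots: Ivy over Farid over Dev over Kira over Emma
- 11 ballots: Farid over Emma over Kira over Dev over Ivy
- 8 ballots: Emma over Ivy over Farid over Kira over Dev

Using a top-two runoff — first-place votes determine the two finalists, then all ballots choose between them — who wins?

Farid

Round 1 first-place votes: Ivy 7, Emma 8, Dev 0, Kira 12, Farid 11. Kira and Farid advance.
Runoff: Kira is ranked above Farid on 12 ballots, Farid above Kira on 26.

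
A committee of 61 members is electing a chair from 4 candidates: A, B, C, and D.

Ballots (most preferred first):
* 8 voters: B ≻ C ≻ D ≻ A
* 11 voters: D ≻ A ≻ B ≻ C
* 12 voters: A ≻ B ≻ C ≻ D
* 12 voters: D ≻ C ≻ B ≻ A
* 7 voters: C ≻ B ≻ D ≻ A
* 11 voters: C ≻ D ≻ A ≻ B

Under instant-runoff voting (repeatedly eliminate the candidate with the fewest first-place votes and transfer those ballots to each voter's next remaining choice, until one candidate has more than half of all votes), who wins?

Round 1: A 12, B 8, C 18, D 23. B eliminated.
Round 2: A 12, C 26, D 23. A eliminated.
Round 3: C 38, D 23. C has a majority (≥31).

C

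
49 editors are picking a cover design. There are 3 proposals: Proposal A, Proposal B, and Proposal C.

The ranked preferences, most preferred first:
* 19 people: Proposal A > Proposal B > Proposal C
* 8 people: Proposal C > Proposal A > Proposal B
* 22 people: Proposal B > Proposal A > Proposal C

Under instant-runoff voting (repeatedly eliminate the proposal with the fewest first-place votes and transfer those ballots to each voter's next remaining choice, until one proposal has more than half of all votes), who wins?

Round 1: Proposal A 19, Proposal B 22, Proposal C 8. Proposal C eliminated.
Round 2: Proposal A 27, Proposal B 22. Proposal A has a majority (≥25).

Proposal A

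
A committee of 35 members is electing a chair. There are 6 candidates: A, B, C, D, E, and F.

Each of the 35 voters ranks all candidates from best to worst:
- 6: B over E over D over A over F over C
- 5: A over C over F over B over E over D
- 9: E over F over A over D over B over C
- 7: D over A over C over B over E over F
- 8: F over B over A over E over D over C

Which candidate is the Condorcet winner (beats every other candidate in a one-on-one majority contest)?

A vs B: 21–14
A vs C: 35–0
A vs D: 22–13
A vs E: 20–15
A vs F: 18–17
A beats every other candidate.

A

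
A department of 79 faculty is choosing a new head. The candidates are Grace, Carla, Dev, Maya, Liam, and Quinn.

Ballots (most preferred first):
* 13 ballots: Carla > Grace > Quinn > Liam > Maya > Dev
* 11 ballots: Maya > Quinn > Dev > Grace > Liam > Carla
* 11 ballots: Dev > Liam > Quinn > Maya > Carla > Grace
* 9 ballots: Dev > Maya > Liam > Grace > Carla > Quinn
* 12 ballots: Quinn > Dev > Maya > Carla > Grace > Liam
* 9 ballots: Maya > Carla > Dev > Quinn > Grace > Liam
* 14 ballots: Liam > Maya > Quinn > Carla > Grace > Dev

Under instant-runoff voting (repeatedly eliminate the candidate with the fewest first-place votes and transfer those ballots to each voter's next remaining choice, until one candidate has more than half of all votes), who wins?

Dev

Round 1: Grace 0, Carla 13, Dev 20, Maya 20, Liam 14, Quinn 12. Grace eliminated.
Round 2: Carla 13, Dev 20, Maya 20, Liam 14, Quinn 12. Quinn eliminated.
Round 3: Carla 13, Dev 32, Maya 20, Liam 14. Carla eliminated.
Round 4: Dev 32, Maya 20, Liam 27. Maya eliminated.
Round 5: Dev 52, Liam 27. Dev has a majority (≥40).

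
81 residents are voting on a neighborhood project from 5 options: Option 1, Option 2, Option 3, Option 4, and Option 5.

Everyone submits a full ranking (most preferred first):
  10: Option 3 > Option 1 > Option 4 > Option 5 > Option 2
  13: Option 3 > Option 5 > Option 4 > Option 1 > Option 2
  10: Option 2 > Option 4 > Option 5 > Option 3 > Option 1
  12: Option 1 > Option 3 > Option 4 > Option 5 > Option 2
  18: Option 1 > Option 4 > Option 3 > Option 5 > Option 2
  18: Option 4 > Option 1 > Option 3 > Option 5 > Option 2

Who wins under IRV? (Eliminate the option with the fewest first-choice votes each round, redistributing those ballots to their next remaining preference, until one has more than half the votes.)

Option 4

Round 1: Option 1 30, Option 2 10, Option 3 23, Option 4 18, Option 5 0. Option 5 eliminated.
Round 2: Option 1 30, Option 2 10, Option 3 23, Option 4 18. Option 2 eliminated.
Round 3: Option 1 30, Option 3 23, Option 4 28. Option 3 eliminated.
Round 4: Option 1 40, Option 4 41. Option 4 has a majority (≥41).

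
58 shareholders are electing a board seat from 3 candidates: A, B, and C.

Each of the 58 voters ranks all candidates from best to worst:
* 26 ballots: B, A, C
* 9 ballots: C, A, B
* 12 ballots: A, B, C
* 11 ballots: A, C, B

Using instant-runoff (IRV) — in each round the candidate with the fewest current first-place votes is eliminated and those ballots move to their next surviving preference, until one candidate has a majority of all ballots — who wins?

A

Round 1: A 23, B 26, C 9. C eliminated.
Round 2: A 32, B 26. A has a majority (≥30).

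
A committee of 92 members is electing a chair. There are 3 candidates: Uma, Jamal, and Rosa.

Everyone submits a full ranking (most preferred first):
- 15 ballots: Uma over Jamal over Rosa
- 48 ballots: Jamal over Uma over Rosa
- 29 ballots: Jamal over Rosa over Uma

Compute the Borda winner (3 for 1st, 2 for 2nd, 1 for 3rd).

Jamal

Uma: 15×3 + 48×2 + 29×1 = 170
Jamal: 15×2 + 48×3 + 29×3 = 261
Rosa: 15×1 + 48×1 + 29×2 = 121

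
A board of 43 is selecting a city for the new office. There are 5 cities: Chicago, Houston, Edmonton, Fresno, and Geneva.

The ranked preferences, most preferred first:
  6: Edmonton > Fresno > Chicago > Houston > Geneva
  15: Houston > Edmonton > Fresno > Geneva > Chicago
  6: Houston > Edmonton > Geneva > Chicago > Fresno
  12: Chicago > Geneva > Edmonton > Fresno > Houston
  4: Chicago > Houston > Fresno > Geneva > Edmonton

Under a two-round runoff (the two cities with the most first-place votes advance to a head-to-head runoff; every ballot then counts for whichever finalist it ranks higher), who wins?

Chicago

Round 1 first-place votes: Chicago 16, Houston 21, Edmonton 6, Fresno 0, Geneva 0. Houston and Chicago advance.
Runoff: Houston is ranked above Chicago on 21 ballots, Chicago above Houston on 22.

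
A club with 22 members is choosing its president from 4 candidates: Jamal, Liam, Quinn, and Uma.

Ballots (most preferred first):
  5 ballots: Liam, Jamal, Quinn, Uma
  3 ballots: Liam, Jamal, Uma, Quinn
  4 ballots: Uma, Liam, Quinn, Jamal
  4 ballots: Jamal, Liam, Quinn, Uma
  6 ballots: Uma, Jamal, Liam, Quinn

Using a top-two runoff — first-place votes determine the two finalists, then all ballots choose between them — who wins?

Liam

Round 1 first-place votes: Jamal 4, Liam 8, Quinn 0, Uma 10. Uma and Liam advance.
Runoff: Uma is ranked above Liam on 10 ballots, Liam above Uma on 12.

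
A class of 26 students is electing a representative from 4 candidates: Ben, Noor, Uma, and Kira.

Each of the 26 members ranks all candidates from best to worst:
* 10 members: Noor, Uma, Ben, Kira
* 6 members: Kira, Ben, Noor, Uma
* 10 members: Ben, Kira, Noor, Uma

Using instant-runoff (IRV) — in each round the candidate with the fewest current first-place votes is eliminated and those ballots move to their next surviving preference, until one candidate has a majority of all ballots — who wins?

Round 1: Ben 10, Noor 10, Uma 0, Kira 6. Uma eliminated.
Round 2: Ben 10, Noor 10, Kira 6. Kira eliminated.
Round 3: Ben 16, Noor 10. Ben has a majority (≥14).

Ben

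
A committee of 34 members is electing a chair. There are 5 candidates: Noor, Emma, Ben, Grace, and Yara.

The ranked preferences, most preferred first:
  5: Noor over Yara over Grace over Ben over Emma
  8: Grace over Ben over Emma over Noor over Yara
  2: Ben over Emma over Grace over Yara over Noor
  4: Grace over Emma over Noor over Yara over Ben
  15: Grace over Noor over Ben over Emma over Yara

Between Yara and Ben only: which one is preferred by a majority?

Ben

Yara is ranked above Ben on 9 ballots; Ben above Yara on 25.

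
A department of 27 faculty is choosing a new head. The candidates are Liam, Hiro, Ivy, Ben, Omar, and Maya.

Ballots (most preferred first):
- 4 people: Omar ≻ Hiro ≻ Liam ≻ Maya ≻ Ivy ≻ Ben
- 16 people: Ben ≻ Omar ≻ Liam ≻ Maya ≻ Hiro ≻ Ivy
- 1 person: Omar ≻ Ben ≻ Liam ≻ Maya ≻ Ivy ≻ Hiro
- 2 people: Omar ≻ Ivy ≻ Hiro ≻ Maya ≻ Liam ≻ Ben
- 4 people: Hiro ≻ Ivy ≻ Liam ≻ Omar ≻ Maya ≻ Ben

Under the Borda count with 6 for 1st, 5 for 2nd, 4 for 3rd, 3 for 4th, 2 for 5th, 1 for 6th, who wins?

Liam: 4×4 + 16×4 + 1×4 + 2×2 + 4×4 = 104
Hiro: 4×5 + 16×2 + 1×1 + 2×4 + 4×6 = 85
Ivy: 4×2 + 16×1 + 1×2 + 2×5 + 4×5 = 56
Ben: 4×1 + 16×6 + 1×5 + 2×1 + 4×1 = 111
Omar: 4×6 + 16×5 + 1×6 + 2×6 + 4×3 = 134
Maya: 4×3 + 16×3 + 1×3 + 2×3 + 4×2 = 77

Omar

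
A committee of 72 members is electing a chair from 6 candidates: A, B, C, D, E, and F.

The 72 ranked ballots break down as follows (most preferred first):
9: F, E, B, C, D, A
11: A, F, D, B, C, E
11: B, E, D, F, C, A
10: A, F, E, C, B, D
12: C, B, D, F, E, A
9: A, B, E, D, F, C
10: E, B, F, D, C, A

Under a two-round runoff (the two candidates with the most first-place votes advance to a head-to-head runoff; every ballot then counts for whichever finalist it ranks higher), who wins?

C

Round 1 first-place votes: A 30, B 11, C 12, D 0, E 10, F 9. A and C advance.
Runoff: A is ranked above C on 30 ballots, C above A on 42.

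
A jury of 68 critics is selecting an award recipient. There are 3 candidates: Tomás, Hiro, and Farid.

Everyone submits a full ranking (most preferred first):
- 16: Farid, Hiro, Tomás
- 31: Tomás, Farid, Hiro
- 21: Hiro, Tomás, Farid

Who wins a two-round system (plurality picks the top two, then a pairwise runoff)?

Hiro

Round 1 first-place votes: Tomás 31, Hiro 21, Farid 16. Tomás and Hiro advance.
Runoff: Tomás is ranked above Hiro on 31 ballots, Hiro above Tomás on 37.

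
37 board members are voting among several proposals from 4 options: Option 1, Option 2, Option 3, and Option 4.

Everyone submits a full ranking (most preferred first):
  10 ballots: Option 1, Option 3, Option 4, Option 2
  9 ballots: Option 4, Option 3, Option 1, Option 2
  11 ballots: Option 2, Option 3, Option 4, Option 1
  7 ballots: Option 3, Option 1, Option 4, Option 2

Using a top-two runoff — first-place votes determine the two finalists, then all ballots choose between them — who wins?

Option 1

Round 1 first-place votes: Option 1 10, Option 2 11, Option 3 7, Option 4 9. Option 2 and Option 1 advance.
Runoff: Option 2 is ranked above Option 1 on 11 ballots, Option 1 above Option 2 on 26.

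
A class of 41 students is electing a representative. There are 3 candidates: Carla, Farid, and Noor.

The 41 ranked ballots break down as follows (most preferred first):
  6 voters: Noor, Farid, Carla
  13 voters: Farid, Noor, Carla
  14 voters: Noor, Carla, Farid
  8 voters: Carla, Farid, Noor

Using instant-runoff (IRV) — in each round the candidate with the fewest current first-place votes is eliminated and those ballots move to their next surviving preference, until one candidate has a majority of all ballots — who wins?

Farid

Round 1: Carla 8, Farid 13, Noor 20. Carla eliminated.
Round 2: Farid 21, Noor 20. Farid has a majority (≥21).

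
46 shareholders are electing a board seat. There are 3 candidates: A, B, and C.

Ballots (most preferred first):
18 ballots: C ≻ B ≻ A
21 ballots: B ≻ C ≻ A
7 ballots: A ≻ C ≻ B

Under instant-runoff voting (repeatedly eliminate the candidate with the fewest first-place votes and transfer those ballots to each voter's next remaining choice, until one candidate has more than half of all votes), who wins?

C

Round 1: A 7, B 21, C 18. A eliminated.
Round 2: B 21, C 25. C has a majority (≥24).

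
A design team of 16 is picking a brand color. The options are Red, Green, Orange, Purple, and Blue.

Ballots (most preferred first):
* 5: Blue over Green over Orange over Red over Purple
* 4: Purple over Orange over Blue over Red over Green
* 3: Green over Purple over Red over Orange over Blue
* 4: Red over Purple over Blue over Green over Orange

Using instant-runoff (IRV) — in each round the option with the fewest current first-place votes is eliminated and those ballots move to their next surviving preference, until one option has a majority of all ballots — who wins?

Purple

Round 1: Red 4, Green 3, Orange 0, Purple 4, Blue 5. Orange eliminated.
Round 2: Red 4, Green 3, Purple 4, Blue 5. Green eliminated.
Round 3: Red 4, Purple 7, Blue 5. Red eliminated.
Round 4: Purple 11, Blue 5. Purple has a majority (≥9).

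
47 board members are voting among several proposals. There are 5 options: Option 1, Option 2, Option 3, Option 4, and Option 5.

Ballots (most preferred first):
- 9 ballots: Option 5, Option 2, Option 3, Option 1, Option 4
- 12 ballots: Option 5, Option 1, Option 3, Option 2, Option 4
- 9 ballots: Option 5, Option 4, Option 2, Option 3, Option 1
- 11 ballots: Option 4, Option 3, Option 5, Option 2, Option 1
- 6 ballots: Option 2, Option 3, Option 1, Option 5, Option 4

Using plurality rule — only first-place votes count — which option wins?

First-place votes: Option 1 0, Option 2 6, Option 3 0, Option 4 11, Option 5 30.

Option 5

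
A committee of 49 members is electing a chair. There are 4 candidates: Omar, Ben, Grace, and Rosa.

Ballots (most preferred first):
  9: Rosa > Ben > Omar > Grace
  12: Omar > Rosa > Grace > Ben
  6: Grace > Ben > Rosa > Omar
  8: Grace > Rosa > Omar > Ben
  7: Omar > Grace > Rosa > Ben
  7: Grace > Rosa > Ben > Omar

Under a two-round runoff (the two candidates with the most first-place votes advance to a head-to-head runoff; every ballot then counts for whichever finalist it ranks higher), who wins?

Round 1 first-place votes: Omar 19, Ben 0, Grace 21, Rosa 9. Grace and Omar advance.
Runoff: Grace is ranked above Omar on 21 ballots, Omar above Grace on 28.

Omar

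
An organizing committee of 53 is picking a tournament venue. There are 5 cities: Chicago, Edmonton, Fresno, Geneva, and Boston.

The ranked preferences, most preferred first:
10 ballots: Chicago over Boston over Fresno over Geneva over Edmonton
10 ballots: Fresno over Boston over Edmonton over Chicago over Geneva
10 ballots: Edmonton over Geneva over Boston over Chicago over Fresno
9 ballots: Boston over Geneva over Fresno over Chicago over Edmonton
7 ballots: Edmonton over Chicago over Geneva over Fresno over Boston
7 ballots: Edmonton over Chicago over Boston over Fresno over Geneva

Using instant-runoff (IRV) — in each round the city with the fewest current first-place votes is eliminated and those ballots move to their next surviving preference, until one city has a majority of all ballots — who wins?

Round 1: Chicago 10, Edmonton 24, Fresno 10, Geneva 0, Boston 9. Geneva eliminated.
Round 2: Chicago 10, Edmonton 24, Fresno 10, Boston 9. Boston eliminated.
Round 3: Chicago 10, Edmonton 24, Fresno 19. Chicago eliminated.
Round 4: Edmonton 24, Fresno 29. Fresno has a majority (≥27).

Fresno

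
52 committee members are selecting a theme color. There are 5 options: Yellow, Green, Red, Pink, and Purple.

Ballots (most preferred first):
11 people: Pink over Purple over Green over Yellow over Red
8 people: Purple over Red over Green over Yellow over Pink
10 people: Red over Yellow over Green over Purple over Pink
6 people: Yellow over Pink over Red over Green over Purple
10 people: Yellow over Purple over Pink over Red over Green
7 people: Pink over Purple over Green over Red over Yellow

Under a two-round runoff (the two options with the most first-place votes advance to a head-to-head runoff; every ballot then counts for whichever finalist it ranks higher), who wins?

Round 1 first-place votes: Yellow 16, Green 0, Red 10, Pink 18, Purple 8. Pink and Yellow advance.
Runoff: Pink is ranked above Yellow on 18 ballots, Yellow above Pink on 34.

Yellow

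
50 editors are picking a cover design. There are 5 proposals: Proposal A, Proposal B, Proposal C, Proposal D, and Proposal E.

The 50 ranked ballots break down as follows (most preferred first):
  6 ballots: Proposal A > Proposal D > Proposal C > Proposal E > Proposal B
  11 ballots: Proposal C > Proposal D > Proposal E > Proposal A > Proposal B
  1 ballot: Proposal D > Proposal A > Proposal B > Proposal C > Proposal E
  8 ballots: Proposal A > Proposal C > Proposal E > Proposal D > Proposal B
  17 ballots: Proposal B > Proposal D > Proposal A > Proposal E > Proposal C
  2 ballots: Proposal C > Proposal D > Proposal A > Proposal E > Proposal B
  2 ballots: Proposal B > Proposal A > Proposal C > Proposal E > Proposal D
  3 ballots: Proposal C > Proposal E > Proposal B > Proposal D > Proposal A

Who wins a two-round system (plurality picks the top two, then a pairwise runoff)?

Round 1 first-place votes: Proposal A 14, Proposal B 19, Proposal C 16, Proposal D 1, Proposal E 0. Proposal B and Proposal C advance.
Runoff: Proposal B is ranked above Proposal C on 20 ballots, Proposal C above Proposal B on 30.

Proposal C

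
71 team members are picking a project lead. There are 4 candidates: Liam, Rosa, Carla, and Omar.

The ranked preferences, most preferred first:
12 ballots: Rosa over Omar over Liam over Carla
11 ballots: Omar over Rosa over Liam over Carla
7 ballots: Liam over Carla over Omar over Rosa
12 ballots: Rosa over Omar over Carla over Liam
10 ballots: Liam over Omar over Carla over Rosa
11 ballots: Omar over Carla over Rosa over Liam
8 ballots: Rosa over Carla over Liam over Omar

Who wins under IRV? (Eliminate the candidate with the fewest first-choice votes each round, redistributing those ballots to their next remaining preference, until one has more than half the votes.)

Omar

Round 1: Liam 17, Rosa 32, Carla 0, Omar 22. Carla eliminated.
Round 2: Liam 17, Rosa 32, Omar 22. Liam eliminated.
Round 3: Rosa 32, Omar 39. Omar has a majority (≥36).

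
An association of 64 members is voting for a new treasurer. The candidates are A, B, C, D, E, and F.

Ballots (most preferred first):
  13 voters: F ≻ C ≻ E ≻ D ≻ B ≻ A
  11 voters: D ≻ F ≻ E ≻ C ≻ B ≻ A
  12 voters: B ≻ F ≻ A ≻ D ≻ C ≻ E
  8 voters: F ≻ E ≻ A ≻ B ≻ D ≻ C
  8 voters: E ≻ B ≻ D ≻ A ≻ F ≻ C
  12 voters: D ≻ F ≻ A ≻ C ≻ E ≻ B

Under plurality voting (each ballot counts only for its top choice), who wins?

D

First-place votes: A 0, B 12, C 0, D 23, E 8, F 21.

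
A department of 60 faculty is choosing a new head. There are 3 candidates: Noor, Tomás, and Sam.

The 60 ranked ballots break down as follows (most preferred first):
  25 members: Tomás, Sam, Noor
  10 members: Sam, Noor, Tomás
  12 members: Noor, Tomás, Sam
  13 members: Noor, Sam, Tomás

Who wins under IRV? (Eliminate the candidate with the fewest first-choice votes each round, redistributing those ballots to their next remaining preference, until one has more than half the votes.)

Noor

Round 1: Noor 25, Tomás 25, Sam 10. Sam eliminated.
Round 2: Noor 35, Tomás 25. Noor has a majority (≥31).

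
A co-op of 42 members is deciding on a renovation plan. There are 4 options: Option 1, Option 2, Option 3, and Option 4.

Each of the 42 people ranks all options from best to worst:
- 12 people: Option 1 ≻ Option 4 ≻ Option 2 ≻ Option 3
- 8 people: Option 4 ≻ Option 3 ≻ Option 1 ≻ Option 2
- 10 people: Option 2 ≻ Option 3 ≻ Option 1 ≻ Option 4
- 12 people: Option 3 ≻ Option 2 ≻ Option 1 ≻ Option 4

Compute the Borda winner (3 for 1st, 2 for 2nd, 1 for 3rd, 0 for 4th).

Option 3

Option 1: 12×3 + 8×1 + 10×1 + 12×1 = 66
Option 2: 12×1 + 8×0 + 10×3 + 12×2 = 66
Option 3: 12×0 + 8×2 + 10×2 + 12×3 = 72
Option 4: 12×2 + 8×3 + 10×0 + 12×0 = 48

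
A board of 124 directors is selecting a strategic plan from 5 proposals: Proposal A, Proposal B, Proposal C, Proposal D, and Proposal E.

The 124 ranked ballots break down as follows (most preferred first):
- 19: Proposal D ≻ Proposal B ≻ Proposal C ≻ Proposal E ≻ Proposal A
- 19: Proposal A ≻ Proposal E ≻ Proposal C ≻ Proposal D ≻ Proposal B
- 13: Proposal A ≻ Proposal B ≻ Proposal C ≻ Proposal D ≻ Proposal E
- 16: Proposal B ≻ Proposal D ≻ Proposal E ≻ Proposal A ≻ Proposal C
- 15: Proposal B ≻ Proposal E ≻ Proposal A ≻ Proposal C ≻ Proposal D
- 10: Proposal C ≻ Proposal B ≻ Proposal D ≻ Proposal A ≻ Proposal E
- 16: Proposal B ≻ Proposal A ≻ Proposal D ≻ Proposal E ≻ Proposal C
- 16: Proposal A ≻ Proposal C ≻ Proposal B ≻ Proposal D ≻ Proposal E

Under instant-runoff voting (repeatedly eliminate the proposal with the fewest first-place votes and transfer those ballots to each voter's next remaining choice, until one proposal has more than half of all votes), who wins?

Proposal B

Round 1: Proposal A 48, Proposal B 47, Proposal C 10, Proposal D 19, Proposal E 0. Proposal E eliminated.
Round 2: Proposal A 48, Proposal B 47, Proposal C 10, Proposal D 19. Proposal C eliminated.
Round 3: Proposal A 48, Proposal B 57, Proposal D 19. Proposal D eliminated.
Round 4: Proposal A 48, Proposal B 76. Proposal B has a majority (≥63).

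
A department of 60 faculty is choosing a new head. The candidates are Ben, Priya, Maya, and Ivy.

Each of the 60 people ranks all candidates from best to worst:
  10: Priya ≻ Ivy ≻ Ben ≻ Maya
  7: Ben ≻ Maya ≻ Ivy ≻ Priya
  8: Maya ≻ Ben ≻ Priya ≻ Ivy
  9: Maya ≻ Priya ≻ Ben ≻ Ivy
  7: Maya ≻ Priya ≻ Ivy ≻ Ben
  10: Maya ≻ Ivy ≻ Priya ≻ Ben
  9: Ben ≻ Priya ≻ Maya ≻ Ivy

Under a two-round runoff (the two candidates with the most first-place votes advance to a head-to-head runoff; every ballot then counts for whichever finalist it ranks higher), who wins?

Maya

Round 1 first-place votes: Ben 16, Priya 10, Maya 34, Ivy 0. Maya and Ben advance.
Runoff: Maya is ranked above Ben on 34 ballots, Ben above Maya on 26.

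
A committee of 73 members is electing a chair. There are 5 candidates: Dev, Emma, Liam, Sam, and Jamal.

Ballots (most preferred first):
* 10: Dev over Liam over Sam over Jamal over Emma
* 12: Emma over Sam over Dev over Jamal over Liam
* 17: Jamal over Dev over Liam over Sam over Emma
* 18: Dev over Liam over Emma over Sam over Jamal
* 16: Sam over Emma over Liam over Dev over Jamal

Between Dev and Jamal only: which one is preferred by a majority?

Dev is ranked above Jamal on 56 ballots; Jamal above Dev on 17.

Dev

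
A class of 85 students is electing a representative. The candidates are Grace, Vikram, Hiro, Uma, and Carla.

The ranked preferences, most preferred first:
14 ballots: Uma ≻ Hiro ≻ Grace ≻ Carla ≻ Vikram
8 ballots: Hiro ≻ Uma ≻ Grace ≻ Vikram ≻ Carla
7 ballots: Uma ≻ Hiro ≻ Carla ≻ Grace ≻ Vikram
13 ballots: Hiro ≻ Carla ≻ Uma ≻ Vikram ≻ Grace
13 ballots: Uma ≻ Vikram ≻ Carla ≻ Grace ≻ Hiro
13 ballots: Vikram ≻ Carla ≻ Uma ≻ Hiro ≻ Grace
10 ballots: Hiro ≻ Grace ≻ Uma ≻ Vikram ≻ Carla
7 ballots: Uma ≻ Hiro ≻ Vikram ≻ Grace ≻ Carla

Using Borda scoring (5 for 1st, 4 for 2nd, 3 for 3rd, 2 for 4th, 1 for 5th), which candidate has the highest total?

Uma

Grace: 14×3 + 8×3 + 7×2 + 13×1 + 13×2 + 13×1 + 10×4 + 7×2 = 186
Vikram: 14×1 + 8×2 + 7×1 + 13×2 + 13×4 + 13×5 + 10×2 + 7×3 = 221
Hiro: 14×4 + 8×5 + 7×4 + 13×5 + 13×1 + 13×2 + 10×5 + 7×4 = 306
Uma: 14×5 + 8×4 + 7×5 + 13×3 + 13×5 + 13×3 + 10×3 + 7×5 = 345
Carla: 14×2 + 8×1 + 7×3 + 13×4 + 13×3 + 13×4 + 10×1 + 7×1 = 217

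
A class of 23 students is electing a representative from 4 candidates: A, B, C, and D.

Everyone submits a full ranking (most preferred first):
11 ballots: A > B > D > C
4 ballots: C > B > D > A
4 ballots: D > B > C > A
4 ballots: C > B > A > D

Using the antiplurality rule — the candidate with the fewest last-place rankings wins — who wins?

B

Last-place votes: A 8, B 0, C 11, D 4.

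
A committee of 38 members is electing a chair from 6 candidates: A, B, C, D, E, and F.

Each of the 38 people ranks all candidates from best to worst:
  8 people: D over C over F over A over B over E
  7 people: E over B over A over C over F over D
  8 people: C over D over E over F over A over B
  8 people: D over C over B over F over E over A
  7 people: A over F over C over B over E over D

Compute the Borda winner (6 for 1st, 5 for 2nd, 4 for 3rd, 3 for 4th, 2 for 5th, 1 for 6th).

A: 8×3 + 7×4 + 8×2 + 8×1 + 7×6 = 118
B: 8×2 + 7×5 + 8×1 + 8×4 + 7×3 = 112
C: 8×5 + 7×3 + 8×6 + 8×5 + 7×4 = 177
D: 8×6 + 7×1 + 8×5 + 8×6 + 7×1 = 150
E: 8×1 + 7×6 + 8×4 + 8×2 + 7×2 = 112
F: 8×4 + 7×2 + 8×3 + 8×3 + 7×5 = 129

C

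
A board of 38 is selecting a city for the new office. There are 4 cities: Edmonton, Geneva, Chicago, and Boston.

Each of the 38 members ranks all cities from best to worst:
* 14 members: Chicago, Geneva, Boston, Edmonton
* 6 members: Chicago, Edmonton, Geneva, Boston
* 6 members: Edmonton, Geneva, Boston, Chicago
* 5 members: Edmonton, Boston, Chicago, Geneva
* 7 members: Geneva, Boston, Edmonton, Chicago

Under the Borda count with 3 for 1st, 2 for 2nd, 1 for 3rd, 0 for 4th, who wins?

Edmonton: 14×0 + 6×2 + 6×3 + 5×3 + 7×1 = 52
Geneva: 14×2 + 6×1 + 6×2 + 5×0 + 7×3 = 67
Chicago: 14×3 + 6×3 + 6×0 + 5×1 + 7×0 = 65
Boston: 14×1 + 6×0 + 6×1 + 5×2 + 7×2 = 44

Geneva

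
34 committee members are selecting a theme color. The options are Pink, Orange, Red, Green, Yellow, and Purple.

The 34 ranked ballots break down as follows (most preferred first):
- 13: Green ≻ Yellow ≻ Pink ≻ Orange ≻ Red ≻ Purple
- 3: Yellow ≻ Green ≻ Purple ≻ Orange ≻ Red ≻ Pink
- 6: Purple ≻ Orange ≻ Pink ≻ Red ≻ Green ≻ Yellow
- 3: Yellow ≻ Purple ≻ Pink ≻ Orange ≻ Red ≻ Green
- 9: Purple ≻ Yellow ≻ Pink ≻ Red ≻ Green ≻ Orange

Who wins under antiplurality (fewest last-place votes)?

Last-place votes: Pink 3, Orange 9, Red 0, Green 3, Yellow 6, Purple 13.

Red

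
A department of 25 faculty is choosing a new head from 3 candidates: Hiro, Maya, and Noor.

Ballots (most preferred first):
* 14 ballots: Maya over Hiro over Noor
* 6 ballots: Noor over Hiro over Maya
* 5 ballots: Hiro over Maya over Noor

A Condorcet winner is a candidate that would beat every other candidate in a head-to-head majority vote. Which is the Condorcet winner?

Maya

Maya vs Hiro: 14–11
Maya vs Noor: 19–6
Maya beats every other candidate.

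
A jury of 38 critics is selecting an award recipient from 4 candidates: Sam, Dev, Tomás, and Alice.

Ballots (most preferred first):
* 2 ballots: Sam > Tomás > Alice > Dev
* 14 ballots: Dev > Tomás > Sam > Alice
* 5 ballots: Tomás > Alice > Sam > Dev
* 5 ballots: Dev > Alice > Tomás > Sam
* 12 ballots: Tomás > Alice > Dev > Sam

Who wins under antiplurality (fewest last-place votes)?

Last-place votes: Sam 17, Dev 7, Tomás 0, Alice 14.

Tomás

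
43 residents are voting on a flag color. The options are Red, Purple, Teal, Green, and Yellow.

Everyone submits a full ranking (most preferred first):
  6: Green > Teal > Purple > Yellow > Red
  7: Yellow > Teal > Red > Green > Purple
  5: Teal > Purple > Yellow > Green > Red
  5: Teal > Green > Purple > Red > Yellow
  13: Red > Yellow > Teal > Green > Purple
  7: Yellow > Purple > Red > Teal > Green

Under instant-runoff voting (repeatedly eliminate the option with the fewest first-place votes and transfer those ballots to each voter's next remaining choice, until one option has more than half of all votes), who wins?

Round 1: Red 13, Purple 0, Teal 10, Green 6, Yellow 14. Purple eliminated.
Round 2: Red 13, Teal 10, Green 6, Yellow 14. Green eliminated.
Round 3: Red 13, Teal 16, Yellow 14. Red eliminated.
Round 4: Teal 16, Yellow 27. Yellow has a majority (≥22).

Yellow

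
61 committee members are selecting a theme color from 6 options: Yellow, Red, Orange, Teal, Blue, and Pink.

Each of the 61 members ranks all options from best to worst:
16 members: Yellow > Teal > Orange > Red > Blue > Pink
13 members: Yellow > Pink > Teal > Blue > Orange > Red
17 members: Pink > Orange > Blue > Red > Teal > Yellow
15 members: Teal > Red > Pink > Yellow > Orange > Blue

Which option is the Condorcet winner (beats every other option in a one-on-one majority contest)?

Teal vs Yellow: 32–29
Teal vs Red: 44–17
Teal vs Orange: 44–17
Teal vs Blue: 44–17
Teal vs Pink: 31–30
Teal beats every other option.

Teal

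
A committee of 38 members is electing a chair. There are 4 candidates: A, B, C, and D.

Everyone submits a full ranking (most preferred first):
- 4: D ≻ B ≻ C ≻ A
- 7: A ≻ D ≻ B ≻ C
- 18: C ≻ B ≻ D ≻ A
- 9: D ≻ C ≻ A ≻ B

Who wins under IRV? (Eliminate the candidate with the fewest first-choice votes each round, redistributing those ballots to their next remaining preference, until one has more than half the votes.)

Round 1: A 7, B 0, C 18, D 13. B eliminated.
Round 2: A 7, C 18, D 13. A eliminated.
Round 3: C 18, D 20. D has a majority (≥20).

D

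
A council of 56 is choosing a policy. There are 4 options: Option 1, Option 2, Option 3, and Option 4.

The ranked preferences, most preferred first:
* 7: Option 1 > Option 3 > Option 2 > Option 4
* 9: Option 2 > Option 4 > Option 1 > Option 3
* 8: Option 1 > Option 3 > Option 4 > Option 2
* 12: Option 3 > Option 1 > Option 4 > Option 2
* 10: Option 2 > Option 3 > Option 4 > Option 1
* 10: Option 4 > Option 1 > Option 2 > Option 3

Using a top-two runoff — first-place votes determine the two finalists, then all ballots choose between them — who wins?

Option 1

Round 1 first-place votes: Option 1 15, Option 2 19, Option 3 12, Option 4 10. Option 2 and Option 1 advance.
Runoff: Option 2 is ranked above Option 1 on 19 ballots, Option 1 above Option 2 on 37.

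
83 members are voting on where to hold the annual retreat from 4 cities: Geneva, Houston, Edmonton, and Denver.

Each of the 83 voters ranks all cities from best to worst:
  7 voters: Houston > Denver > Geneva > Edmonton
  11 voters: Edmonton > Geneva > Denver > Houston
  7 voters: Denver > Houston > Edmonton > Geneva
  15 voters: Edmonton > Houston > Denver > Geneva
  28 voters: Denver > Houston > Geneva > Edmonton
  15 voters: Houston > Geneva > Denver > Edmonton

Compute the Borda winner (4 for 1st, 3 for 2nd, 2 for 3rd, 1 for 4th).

Houston

Geneva: 7×2 + 11×3 + 7×1 + 15×1 + 28×2 + 15×3 = 170
Houston: 7×4 + 11×1 + 7×3 + 15×3 + 28×3 + 15×4 = 249
Edmonton: 7×1 + 11×4 + 7×2 + 15×4 + 28×1 + 15×1 = 168
Denver: 7×3 + 11×2 + 7×4 + 15×2 + 28×4 + 15×2 = 243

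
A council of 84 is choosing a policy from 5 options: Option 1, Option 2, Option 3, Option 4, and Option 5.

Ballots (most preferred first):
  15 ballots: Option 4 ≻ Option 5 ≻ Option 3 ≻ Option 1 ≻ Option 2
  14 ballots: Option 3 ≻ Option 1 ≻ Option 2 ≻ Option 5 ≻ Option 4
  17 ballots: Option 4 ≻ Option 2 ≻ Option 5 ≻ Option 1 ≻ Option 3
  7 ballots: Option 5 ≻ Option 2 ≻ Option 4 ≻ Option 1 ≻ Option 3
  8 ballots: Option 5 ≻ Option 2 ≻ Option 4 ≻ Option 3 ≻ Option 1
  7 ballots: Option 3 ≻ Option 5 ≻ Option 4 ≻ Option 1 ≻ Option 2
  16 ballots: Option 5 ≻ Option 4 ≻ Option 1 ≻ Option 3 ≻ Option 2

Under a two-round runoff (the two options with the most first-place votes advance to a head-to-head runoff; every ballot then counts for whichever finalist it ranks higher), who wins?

Round 1 first-place votes: Option 1 0, Option 2 0, Option 3 21, Option 4 32, Option 5 31. Option 4 and Option 5 advance.
Runoff: Option 4 is ranked above Option 5 on 32 ballots, Option 5 above Option 4 on 52.

Option 5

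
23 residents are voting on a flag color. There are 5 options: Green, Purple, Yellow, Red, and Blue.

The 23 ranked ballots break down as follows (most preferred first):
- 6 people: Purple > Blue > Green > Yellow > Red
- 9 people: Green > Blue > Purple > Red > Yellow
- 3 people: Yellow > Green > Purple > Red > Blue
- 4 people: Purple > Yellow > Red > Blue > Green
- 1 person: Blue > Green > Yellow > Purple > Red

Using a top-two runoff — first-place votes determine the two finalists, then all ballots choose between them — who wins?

Green

Round 1 first-place votes: Green 9, Purple 10, Yellow 3, Red 0, Blue 1. Purple and Green advance.
Runoff: Purple is ranked above Green on 10 ballots, Green above Purple on 13.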